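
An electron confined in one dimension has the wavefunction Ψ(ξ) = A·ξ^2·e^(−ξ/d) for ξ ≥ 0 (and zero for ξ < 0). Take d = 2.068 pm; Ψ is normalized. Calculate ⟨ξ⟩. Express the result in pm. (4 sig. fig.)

The expectation value is the |Ψ|²-weighted average of ξ: ∫ ξ|Ψ|² dξ.
Using ∫₀^∞ ξⁿ e^(−αξ) dξ = n!/αⁿ⁺¹, since the A² factors cancel between numerator and denominator, ⟨ξ⟩ = 5·d/2.
Putting d = 2.068 gives 5.1700.

⟨ξ⟩ ≈ 5.170 pm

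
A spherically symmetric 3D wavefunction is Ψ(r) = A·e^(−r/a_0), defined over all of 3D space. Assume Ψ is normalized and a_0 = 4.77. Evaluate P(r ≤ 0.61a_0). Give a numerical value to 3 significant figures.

With dV = 4πr²dr, the probability is ∫|Ψ|² dV over r ≤ 0.61a_0.
A² is fixed by ∫₀^∞ 4πr²|Ψ|² dr = 1, i.e. A² = (π·a_0^3)^(−1).
In terms of u = r/a_0 (A², 4π and the length scale all cancel between numerator and denominator), P = [∫_{0}^{0.61} u^2·e^(-2·u) du] / [∫_{0}^{∞} u^2·e^(-2·u) du].
Using ∫ u^2·e^(-2·u) du = -(2·u^2 + 2·u + 1)·e^(-2·u)/4, the numerator is ≈ 0.031220 and the denominator is 1/4.
Taking the ratio yields P = 0.1249.

P ≈ 0.125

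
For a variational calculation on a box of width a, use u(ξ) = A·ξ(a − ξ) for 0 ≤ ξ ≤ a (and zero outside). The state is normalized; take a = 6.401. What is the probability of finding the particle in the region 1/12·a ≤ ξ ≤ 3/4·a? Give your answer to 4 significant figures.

The probability is P = ∫ |u|² dξ over [1/12·a, 3/4·a].
Since A² = 1/(a^5/30), this is the region integral divided by the full normalization integral.
Let t = ξ/a; then A² and the length scale cancel, so P = ∫_{1/12}^{3/4} t^2·(1 - t)^2 dt ÷ ∫_{0}^{1} t^2·(1 - t)^2 dt.
An antiderivative of t^2·(1 - t)^2 is t^3·(6·t^2 - 15·t + 10)/30; evaluating from 1/12 to 3/4 gives ≈ 0.0297132, while the full integral is 1/30.
The result is P = 4621/5184.

P ≈ 0.8914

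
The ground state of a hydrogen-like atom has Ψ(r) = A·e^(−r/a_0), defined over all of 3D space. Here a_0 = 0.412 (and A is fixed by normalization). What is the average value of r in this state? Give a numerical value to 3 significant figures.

By definition ⟨r⟩ = ∫ r |Ψ(r)|² 4πr² dr.
Evaluating both integrals, ⟨r⟩ = 3·a_0/2.
Putting a_0 = 0.412 gives 0.6180.

⟨r⟩ ≈ 0.618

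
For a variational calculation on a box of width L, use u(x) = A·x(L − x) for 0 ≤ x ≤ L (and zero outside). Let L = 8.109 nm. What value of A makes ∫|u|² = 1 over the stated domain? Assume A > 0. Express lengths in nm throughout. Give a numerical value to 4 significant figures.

A ≈ 0.02925 nm^(-5/2)

We need A² ∫|f|² dx = 1, taking the integral from 0 to L.
With u = A·x(L − x), the integral evaluates to A²·[L^5/30].
Setting this equal to 1 gives A² = 1/(L^5/30).
Substituting L = 8.109 gives A² = 0.00085563, so A = 0.029251.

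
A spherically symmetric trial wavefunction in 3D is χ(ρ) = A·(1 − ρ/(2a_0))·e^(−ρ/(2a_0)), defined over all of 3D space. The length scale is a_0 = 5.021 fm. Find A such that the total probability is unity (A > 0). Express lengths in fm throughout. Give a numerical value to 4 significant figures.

Normalization requires ∫|χ|² 4πρ² dρ = 1, integrated from 0 to ∞.
In 3D with spherical symmetry the volume element is 4πρ² dρ.
Recall ∫₀^∞ ρ^m e^(−ρ/β) dρ = m!·β^(m+1), ∫|χ|² 4πρ² dρ = A²·(8·π·a_0^3).
Substituting a_0 = 5.021 gives A² = 0.00031433, so A = 0.017729.

A ≈ 0.01773 fm^(-3/2)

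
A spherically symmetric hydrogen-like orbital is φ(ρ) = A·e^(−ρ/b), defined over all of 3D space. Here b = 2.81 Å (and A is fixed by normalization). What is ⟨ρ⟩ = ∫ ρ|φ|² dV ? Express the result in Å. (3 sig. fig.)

⟨ρ⟩ ≈ 4.22 Å

⟨ρ⟩ = ∫ ρ |φ|² 4πρ² dρ over the full domain.
Using ∫₀^∞ ρⁿ e^(−αρ) dρ = n!/αⁿ⁺¹, since the A² factors cancel between numerator and denominator, ⟨ρ⟩ = 3·b/2.
Putting b = 2.81 gives 4.215.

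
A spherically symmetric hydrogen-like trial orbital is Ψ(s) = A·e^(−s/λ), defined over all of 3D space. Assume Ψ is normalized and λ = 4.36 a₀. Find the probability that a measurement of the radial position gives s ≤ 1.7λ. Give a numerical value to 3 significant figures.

P ≈ 0.660

P = ∫ |Ψ|² 4πs² ds over s ≤ 1.7λ.
A² is fixed by ∫₀^∞ 4πs²|Ψ|² ds = 1, i.e. A² = (π·λ^3)^(−1).
Let u = s/λ; then A², 4π and the length scale all cancel, so P = ∫_{0}^{1.7} u^2·e^(-2·u) du ÷ ∫_{0}^{∞} u^2·e^(-2·u) du.
With ∫ u^2·e^(-2·u) du = -(2·u^2 + 2·u + 1)·e^(-2·u)/4 + C, the region integral is 1/4 - 509·e^(-17/5)/200 and the full one is 1/4.
The region integral divided by the full integral gives P = 0.6603.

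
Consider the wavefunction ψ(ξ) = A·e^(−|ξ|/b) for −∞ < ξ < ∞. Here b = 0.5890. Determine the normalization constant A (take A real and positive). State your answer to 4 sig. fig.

Normalization requires ∫|ψ|² dξ = 1, integrated from −∞ to ∞.
Recall ∫₀^∞ ξ^m e^(−ξ/β) dξ = m!·β^(m+1), with ψ = A·e^(−|ξ|/b), the integral evaluates to A²·[b].
Setting this equal to 1 gives A² = 1/(b).
Substituting b = 0.5890 gives A² = 1.6978, so A = 1.3030.

A ≈ 1.303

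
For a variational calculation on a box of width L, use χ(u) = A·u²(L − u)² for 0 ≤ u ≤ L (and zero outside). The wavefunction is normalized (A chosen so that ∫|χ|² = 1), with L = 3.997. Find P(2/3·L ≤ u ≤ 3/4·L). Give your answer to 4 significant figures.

P = ∫_{2/3·L}^{3/4·L} |χ(u)|² du.
The normalization integral ∫|χ|²du over the whole domain equals L^9/630·A², and A² cancels in the ratio.
In terms of t = u/L (A² and the length scale cancel between numerator and denominator), P = [∫_{2/3}^{3/4} t^4·(1 - t)^4 dt] / [∫_{0}^{1} t^4·(1 - t)^4 dt].
With ∫ t^4·(1 - t)^4 dt = t^5·(70·t^4 - 315·t^3 + 540·t^2 - 420·t + 126)/630 + C, the region integral is ≈ 0.000152252 and the full one is 1/630.
Evaluating gives P = 0.095918.

P ≈ 0.09592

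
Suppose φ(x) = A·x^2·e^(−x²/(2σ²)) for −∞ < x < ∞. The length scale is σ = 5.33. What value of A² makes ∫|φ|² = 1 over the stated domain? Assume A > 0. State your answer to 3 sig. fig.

A^2 ≈ 0.000175

Normalization requires ∫|φ|² dx = 1, integrated from −∞ to ∞.
∫|φ|² dx = A²·(3·√(π)·σ^5/4).
Setting this equal to 1 gives A² = 1/(3·√(π)·σ^5/4).
With σ = 5.33: A² = 0.0001749 and A = 0.01322.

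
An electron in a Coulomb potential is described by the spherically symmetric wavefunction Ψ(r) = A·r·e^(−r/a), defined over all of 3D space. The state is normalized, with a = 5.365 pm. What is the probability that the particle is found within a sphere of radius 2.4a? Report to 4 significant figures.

P ≈ 0.5237

Integrate the radial probability density 4πr²|Ψ|² over r ≤ 2.4a.
Normalization gives A² = 1/(3·π·a^5).
In terms of u = r/a (A², 4π and the length scale all cancel between numerator and denominator), P = [∫_{0}^{2.4} u^4·e^(-2·u) du] / [∫_{0}^{∞} u^4·e^(-2·u) du].
An antiderivative of u^4·e^(-2·u) is -(u^4/2 + u^3 + 3·u^2/2 + 3·u/2 + 3/4)·e^(-2·u); evaluating from 0 to 2.4 gives ≈ 0.392806, while the full integral is 3/4.
The region integral divided by the full integral gives P = 0.52374.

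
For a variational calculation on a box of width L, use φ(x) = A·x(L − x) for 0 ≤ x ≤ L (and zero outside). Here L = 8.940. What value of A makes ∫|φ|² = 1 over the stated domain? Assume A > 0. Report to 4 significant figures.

Require ∫ |φ|² dx = 1 over the whole domain.
Expanding the polynomial and integrating term by term, carrying out the integral gives A² · L^5/30.
Hence A² = 1/[L^5/30].
Substituting L = 8.940 gives A² = 0.00052533, so A = 0.022920.

A ≈ 0.02292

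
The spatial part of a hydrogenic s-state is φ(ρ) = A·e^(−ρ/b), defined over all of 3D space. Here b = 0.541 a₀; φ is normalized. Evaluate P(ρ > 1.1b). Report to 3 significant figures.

P ≈ 0.623

Integrate the radial probability density 4πρ²|φ|² over ρ > 1.1b.
Normalization gives A² = 1/(π·b^3).
In terms of u = ρ/b (A², 4π and the length scale all cancel between numerator and denominator), P = [∫_{1.1}^{∞} u^2·e^(-2·u) du] / [∫_{0}^{∞} u^2·e^(-2·u) du].
An antiderivative of u^2·e^(-2·u) is -(2·u^2 + 2·u + 1)·e^(-2·u)/4; evaluating from 1.1 to ∞ gives 281·e^(-11/5)/200, while the full integral is 1/4.
This evaluates to P = 0.6227.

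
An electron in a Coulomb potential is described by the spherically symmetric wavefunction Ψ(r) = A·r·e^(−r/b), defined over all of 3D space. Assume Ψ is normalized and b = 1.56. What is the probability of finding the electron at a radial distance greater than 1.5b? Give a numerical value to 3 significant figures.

P ≈ 0.815

P = ∫ |Ψ|² 4πr² dr over r > 1.5b.
Normalization gives A² = 1/(3·π·b^5).
Substituting u = r/b, A², 4π and the length scale all cancel in the ratio: P = ∫_{1.5}^{∞} u^4·e^(-2·u) du / ∫_{0}^{∞} u^4·e^(-2·u) du.
An antiderivative of u^4·e^(-2·u) is -(u^4/2 + u^3 + 3·u^2/2 + 3·u/2 + 3/4)·e^(-2·u); evaluating from 1.5 to ∞ gives 393·e^(-3)/32, while the full integral is 3/4.
The region integral divided by the full integral gives P = 0.8153.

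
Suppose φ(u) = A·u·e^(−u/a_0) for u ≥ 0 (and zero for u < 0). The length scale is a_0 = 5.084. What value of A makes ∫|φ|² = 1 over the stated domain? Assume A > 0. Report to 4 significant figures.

The normalization condition is ∫|φ|² du = 1 from 0 to ∞.
Carrying out the integral gives A² · a_0^3/4.
So A² = (a_0^3/4)^(−1).
With a_0 = 5.084: A² = 0.030440 and A = 0.17447.

A ≈ 0.1745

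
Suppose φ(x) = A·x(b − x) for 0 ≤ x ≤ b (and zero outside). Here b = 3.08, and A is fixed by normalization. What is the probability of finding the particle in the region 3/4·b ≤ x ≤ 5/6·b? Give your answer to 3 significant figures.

P ≈ 0.0680

P = ∫_{3/4·b}^{5/6·b} |φ(x)|² dx.
Since A² = 1/(b^5/30), this is the region integral divided by the full normalization integral.
In terms of u = x/b (A² and the length scale cancel between numerator and denominator), P = [∫_{3/4}^{5/6} u^2·(1 - u)^2 du] / [∫_{0}^{1} u^2·(1 - u)^2 du].
An antiderivative of u^2·(1 - u)^2 is u^3·(6·u^2 - 15·u + 10)/30; evaluating from 3/4 to 5/6 gives ≈ 0.0022674, while the full integral is 1/30.
The result is P = 0.06802.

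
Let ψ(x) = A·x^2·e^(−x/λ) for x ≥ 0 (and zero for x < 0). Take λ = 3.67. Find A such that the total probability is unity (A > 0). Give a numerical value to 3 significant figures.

A ≈ 0.0448

We need A² ∫|f|² dx = 1, taking the integral from 0 to ∞.
∫|ψ|² dx = A²·(3·λ^5/4).
So A² = (3·λ^5/4)^(−1).
Plugging in λ = 3.67 yields A = 0.04475.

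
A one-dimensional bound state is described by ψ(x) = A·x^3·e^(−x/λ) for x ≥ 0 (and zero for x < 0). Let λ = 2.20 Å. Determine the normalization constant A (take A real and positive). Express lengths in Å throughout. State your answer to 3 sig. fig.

We need A² ∫|f|² dx = 1, taking the integral from 0 to ∞.
With ∫₀^∞ x^6 e^(−αx) dx = 6!/α^7, the integral (without the A² prefactor) comes out to 45·λ^7/8.
Setting this equal to 1 gives A² = 1/(45·λ^7/8).
Substituting λ = 2.20 gives A² = 0.0007127, so A = 0.02670.

A ≈ 0.0267 Å^(-7/2)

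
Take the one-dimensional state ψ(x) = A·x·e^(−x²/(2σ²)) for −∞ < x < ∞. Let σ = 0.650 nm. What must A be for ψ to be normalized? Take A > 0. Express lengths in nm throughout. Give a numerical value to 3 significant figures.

We need A² ∫|f|² dx = 1, taking the integral from −∞ to ∞.
Differentiating ∫e^(−αx²) dx = √(π/α) under α to get the higher moments, with ψ = A·x·e^(−x²/(2σ²)), the integral evaluates to A²·[√(π)·σ^3/2].
Plugging in σ = 0.650 yields A = 2.027.

A ≈ 2.03 nm^(-3/2)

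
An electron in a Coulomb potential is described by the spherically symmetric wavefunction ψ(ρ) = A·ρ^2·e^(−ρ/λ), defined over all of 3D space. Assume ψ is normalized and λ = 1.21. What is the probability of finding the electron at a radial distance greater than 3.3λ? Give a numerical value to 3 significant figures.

P ≈ 0.511

With dV = 4πρ²dρ, the probability is ∫|ψ|² dV over ρ > 3.3λ.
A² is fixed by ∫₀^∞ 4πρ²|ψ|² dρ = 1, i.e. A² = (45·π·λ^7/2)^(−1).
Substituting u = ρ/λ, A², 4π and the length scale all cancel in the ratio: P = ∫_{3.3}^{∞} u^6·e^(-2·u) du / ∫_{0}^{∞} u^6·e^(-2·u) du.
An antiderivative of u^6·e^(-2·u) is -(4·u^6 + 12·u^5 + 30·u^4 + 60·u^3 + 90·u^2 + 90·u + 45)·e^(-2·u)/8; evaluating from 3.3 to ∞ gives ≈ 2.8735, while the full integral is 45/8.
This evaluates to P = 0.5108.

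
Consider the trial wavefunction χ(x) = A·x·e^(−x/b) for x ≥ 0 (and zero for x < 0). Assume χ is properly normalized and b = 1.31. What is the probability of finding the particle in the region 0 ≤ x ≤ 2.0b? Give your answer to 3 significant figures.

|χ|² is the probability density, so P = ∫_{0}^{2.0b} |χ|² dx.
The normalization integral ∫|χ|²dx over the whole domain equals b^3/4·A², and A² cancels in the ratio.
Let u = x/b; then A² and the length scale cancel, so P = ∫_{0}^{2.0} u^2·e^(-2·u) du ÷ ∫_{0}^{∞} u^2·e^(-2·u) du.
With ∫ u^2·e^(-2·u) du = -(2·u^2 + 2·u + 1)·e^(-2·u)/4 + C, the region integral is 1/4 - 13·e^(-4)/4 and the full one is 1/4.
The result is P = 0.7619.

P ≈ 0.762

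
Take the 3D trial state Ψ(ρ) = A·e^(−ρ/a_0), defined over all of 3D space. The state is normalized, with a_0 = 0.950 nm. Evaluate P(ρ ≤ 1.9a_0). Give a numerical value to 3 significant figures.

P ≈ 0.731

Integrate the radial probability density 4πρ²|Ψ|² over ρ ≤ 1.9a_0.
A² is fixed by ∫₀^∞ 4πρ²|Ψ|² dρ = 1, i.e. A² = (π·a_0^3)^(−1).
Let u = ρ/a_0; then A², 4π and the length scale all cancel, so P = ∫_{0}^{1.9} u^2·e^(-2·u) du ÷ ∫_{0}^{∞} u^2·e^(-2·u) du.
An antiderivative of u^2·e^(-2·u) is -(2·u^2 + 2·u + 1)·e^(-2·u)/4; evaluating from 0 to 1.9 gives 1/4 - 601·e^(-19/5)/200, while the full integral is 1/4.
Taking the ratio yields P = 0.7311.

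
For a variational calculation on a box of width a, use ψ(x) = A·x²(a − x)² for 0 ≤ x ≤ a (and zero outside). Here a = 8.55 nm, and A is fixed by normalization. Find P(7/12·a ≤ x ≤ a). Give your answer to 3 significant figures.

P ≈ 0.302

P = ∫_{7/12·a}^{a} |ψ(x)|² dx.
Since A² = 1/(a^9/630), this is the region integral divided by the full normalization integral.
In terms of u = x/a (A² and the length scale cancel between numerator and denominator), P = [∫_{7/12}^{1} u^4·(1 - u)^4 du] / [∫_{0}^{1} u^4·(1 - u)^4 du].
With ∫ u^4·(1 - u)^4 du = u^5·(70·u^4 - 315·u^3 + 540·u^2 - 420·u + 126)/630 + C, the region integral is ≈ 0.00047989 and the full one is 1/630.
The result is P = 0.3023.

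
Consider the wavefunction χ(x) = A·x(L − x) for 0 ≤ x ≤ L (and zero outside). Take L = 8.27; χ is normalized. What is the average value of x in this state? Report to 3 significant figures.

The expectation value is the |χ|²-weighted average of x: ∫ x|χ|² dx.
Expanding the polynomial and integrating term by term, evaluating both integrals, ⟨x⟩ = L/2.
Putting L = 8.27 gives 4.135.

⟨x⟩ ≈ 4.14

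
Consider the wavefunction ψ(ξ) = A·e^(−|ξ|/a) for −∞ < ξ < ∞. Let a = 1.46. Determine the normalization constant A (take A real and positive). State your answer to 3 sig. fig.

A ≈ 0.828

Require ∫ |ψ|² dξ = 1 over the whole domain.
Carrying out the integral gives A² · a.
Substituting a = 1.46 gives A² = 0.6849, so A = 0.8276.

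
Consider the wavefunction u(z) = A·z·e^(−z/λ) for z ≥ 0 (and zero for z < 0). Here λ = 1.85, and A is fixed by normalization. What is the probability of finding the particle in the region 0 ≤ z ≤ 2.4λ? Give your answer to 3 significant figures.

P ≈ 0.857

P = ∫_{0}^{2.4λ} |u(z)|² dz.
Since A² = 1/(λ^3/4), this is the region integral divided by the full normalization integral.
In terms of t = z/λ (A² and the length scale cancel between numerator and denominator), P = [∫_{0}^{2.4} t^2·e^(-2·t) dt] / [∫_{0}^{∞} t^2·e^(-2·t) dt].
Using ∫ t^2·e^(-2·t) dt = -(2·t^2 + 2·t + 1)·e^(-2·t)/4, the numerator is 1/4 - 433·e^(-24/5)/100 and the denominator is 1/4.
This works out to P = 0.8575.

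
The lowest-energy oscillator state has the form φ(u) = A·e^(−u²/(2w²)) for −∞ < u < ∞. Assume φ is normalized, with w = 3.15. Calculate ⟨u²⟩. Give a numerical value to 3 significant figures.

⟨u^2⟩ ≈ 4.96

The expectation value is the |φ|²-weighted average of u^2: ∫ u^2|φ|² du.
Using the Gaussian integral ∫_{−∞}^{∞} e^(−αu²) du = √(π/α), evaluating both integrals, ⟨u²⟩ = w^2/2.
Putting w = 3.15 gives 4.961.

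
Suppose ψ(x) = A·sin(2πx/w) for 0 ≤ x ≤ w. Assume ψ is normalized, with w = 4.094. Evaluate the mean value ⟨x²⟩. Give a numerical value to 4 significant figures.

⟨x²⟩ = ∫ x^2 |ψ|² dx over the full domain.
The ratio of the moment integral to the normalization integral gives ⟨x²⟩ = -w^2/(8·π^2) + w^2/3.
Putting w = 4.094 gives 5.3747.

⟨x^2⟩ ≈ 5.375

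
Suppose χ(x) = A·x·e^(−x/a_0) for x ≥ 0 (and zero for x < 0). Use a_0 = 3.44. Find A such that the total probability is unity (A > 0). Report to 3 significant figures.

Require ∫ |χ|² dx = 1 over the whole domain.
Using ∫₀^∞ xⁿ e^(−αx) dx = n!/αⁿ⁺¹, carrying out the integral gives A² · a_0^3/4.
Setting this equal to 1 gives A² = 1/(a_0^3/4).
Substituting a_0 = 3.44 gives A² = 0.09826, so A = 0.3135.

A ≈ 0.313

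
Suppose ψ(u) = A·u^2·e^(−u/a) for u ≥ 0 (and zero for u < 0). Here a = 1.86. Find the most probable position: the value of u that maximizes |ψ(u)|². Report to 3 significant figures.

Set d/du [|ψ(u)|²] = 0 and solve for u > 0.
Solving yields u = 2·a.
With a = 1.86, the most probable position is 3.720.

u ≈ 3.72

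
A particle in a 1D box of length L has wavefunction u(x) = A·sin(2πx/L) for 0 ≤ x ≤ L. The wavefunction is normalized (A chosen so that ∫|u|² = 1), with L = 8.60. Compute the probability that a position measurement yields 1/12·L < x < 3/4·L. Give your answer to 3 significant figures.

|u|² is the probability density, so P = ∫_{1/12·L}^{3/4·L} |u|² dx.
The normalization integral ∫|u|²dx over the whole domain equals L/2·A², and A² cancels in the ratio.
Let t = x/L; then A² and the length scale cancel, so P = ∫_{1/12}^{3/4} sin(2·π·t)^2 dt ÷ ∫_{0}^{1} sin(2·π·t)^2 dt.
Using ∫ sin(2·π·t)^2 dt = t/2 - sin(4·π·t)/(8·π), the numerator is √(3)/(16·π) + 1/3 and the denominator is 1/2.
Evaluating gives P = √(3)/(8·π) + 2/3.

P ≈ 0.736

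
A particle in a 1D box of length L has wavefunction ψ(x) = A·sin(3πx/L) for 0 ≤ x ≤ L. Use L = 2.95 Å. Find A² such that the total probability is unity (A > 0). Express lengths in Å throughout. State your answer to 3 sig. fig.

A^2 ≈ 0.678 Å^(-1)

The normalization condition is ∫|ψ|² dx = 1 from 0 to L.
∫|ψ|² dx = A²·(L/2).
Hence A² = 1/[L/2].
Substituting L = 2.95 gives A² = 0.6780, so A = 0.8234.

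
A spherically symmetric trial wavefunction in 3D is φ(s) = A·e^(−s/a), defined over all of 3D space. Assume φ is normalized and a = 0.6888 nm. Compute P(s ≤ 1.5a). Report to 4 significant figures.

With dV = 4πs²ds, the probability is ∫|φ|² dV over s ≤ 1.5a.
A² is fixed by ∫₀^∞ 4πs²|φ|² ds = 1, i.e. A² = (π·a^3)^(−1).
Let u = s/a; then A², 4π and the length scale all cancel, so P = ∫_{0}^{1.5} u^2·e^(-2·u) du ÷ ∫_{0}^{∞} u^2·e^(-2·u) du.
With ∫ u^2·e^(-2·u) du = -(2·u^2 + 2·u + 1)·e^(-2·u)/4 + C, the region integral is 1/4 - 17·e^(-3)/8 and the full one is 1/4.
This evaluates to P = 0.57681.

P ≈ 0.5768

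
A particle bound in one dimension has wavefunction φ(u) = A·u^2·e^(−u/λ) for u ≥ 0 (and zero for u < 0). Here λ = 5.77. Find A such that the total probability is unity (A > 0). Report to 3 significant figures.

Require ∫ |φ|² du = 1 over the whole domain.
With ∫₀^∞ u^4 e^(−αu) du = 4!/α^5, ∫|φ|² du = A²·(3·λ^5/4).
Hence A² = 1/[3·λ^5/4].
With λ = 5.77: A² = 0.0002085 and A = 0.01444.

A ≈ 0.0144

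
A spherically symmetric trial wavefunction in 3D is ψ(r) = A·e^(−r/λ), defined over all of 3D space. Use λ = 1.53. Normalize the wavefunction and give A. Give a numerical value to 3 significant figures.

Normalization requires ∫|ψ|² 4πr² dr = 1, integrated from 0 to ∞.
(Spherical symmetry: dV = 4πr² dr.)
∫|ψ|² 4πr² dr = A²·(π·λ^3).
Setting this equal to 1 gives A² = 1/(π·λ^3).
With λ = 1.53: A² = 0.08887 and A = 0.2981.

A ≈ 0.298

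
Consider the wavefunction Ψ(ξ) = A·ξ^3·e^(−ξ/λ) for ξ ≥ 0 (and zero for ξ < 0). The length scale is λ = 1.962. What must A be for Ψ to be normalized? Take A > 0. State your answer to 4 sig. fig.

A ≈ 0.03986

The normalization condition is ∫|Ψ|² dξ = 1 from 0 to ∞.
With ∫₀^∞ ξ^6 e^(−αξ) dξ = 6!/α^7, the integral (without the A² prefactor) comes out to 45·λ^7/8.
So A² = (45·λ^7/8)^(−1).
Substituting λ = 1.962 gives A² = 0.0015885, so A = 0.039856.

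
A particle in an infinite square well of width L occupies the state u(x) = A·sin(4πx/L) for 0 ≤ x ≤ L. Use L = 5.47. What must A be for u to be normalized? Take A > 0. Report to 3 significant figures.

The normalization condition is ∫|u|² dx = 1 from 0 to L.
The integral (without the A² prefactor) comes out to L/2.
So A² = (L/2)^(−1).
With L = 5.47: A² = 0.3656 and A = 0.6047.

A ≈ 0.605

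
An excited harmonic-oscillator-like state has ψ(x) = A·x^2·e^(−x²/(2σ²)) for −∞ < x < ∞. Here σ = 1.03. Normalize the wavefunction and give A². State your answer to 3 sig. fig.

A^2 ≈ 0.649

The normalization condition is ∫|ψ|² dx = 1 from −∞ to ∞.
Differentiating ∫e^(−αx²) dx = √(π/α) under α to get the higher moments, ∫|ψ|² dx = A²·(3·√(π)·σ^5/4).
With σ = 1.03: A² = 0.6489 and A = 0.8055.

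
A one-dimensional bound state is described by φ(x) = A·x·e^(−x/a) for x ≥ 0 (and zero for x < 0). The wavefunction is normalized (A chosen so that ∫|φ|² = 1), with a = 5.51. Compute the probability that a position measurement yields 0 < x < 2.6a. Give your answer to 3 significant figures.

P ≈ 0.891

The probability is P = ∫ |φ|² dx over [0, 2.6a].
The normalization integral ∫|φ|²dx over the whole domain equals a^3/4·A², and A² cancels in the ratio.
Substituting u = x/a, A² and the length scale cancel in the ratio: P = ∫_{0}^{2.6} u^2·e^(-2·u) du / ∫_{0}^{∞} u^2·e^(-2·u) du.
With ∫ u^2·e^(-2·u) du = -(2·u^2 + 2·u + 1)·e^(-2·u)/4 + C, the region integral is 1/4 - 493·e^(-26/5)/100 and the full one is 1/4.
This works out to P = 0.8912.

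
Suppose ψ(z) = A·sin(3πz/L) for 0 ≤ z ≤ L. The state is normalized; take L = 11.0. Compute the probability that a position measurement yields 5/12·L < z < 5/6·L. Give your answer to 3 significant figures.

P ≈ 0.470

P = ∫_{5/12·L}^{5/6·L} |ψ(z)|² dz.
Since A² = 1/(L/2), this is the region integral divided by the full normalization integral.
In terms of u = z/L (A² and the length scale cancel between numerator and denominator), P = [∫_{5/12}^{5/6} sin(3·π·u)^2 du] / [∫_{0}^{1} sin(3·π·u)^2 du].
With ∫ sin(3·π·u)^2 du = u/2 - sin(6·π·u)/(12·π) + C, the region integral is 1/(12·π) + 5/24 and the full one is 1/2.
Evaluating gives P = (2 + 5·π)/(12·π).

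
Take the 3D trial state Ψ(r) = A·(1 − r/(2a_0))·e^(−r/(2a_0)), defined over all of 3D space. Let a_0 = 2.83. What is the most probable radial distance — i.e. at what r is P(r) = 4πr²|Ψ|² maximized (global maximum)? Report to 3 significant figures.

r ≈ 14.8

Set d/dr [P(r) = 4πr²|Ψ|²] = 0 and solve for r > 0.
Solving yields r = a_0·(√(5) + 3).
With a_0 = 2.83, the most probable radial distance is 14.82.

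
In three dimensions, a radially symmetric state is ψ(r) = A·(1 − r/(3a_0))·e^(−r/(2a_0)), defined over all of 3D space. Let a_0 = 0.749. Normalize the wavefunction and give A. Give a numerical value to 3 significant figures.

Normalization requires ∫|ψ|² 4πr² dr = 1, integrated from 0 to ∞.
In 3D with spherical symmetry the volume element is 4πr² dr.
The integral (without the A² prefactor) comes out to 8·π·a_0^3/3.
Hence A² = 1/[8·π·a_0^3/3].
Substituting a_0 = 0.749 gives A² = 0.2841, so A = 0.5330.

A ≈ 0.533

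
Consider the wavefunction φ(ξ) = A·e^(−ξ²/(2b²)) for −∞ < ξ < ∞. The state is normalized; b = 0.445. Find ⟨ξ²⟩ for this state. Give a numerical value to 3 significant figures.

The expectation value is the |φ|²-weighted average of ξ^2: ∫ ξ^2|φ|² dξ.
Since the A² factors cancel between numerator and denominator, ⟨ξ²⟩ = b^2/2.
Putting b = 0.445 gives 0.09901.

⟨ξ^2⟩ ≈ 0.0990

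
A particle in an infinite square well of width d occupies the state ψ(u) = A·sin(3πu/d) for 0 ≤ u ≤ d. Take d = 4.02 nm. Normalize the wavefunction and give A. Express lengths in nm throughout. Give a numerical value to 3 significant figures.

A ≈ 0.705 nm^(-1/2)

Normalization requires ∫|ψ|² du = 1, integrated from 0 to d.
With ψ = A·sin(3πu/d), the integral evaluates to A²·[d/2].
So A² = (d/2)^(−1).
Plugging in d = 4.02 yields A = 0.7053.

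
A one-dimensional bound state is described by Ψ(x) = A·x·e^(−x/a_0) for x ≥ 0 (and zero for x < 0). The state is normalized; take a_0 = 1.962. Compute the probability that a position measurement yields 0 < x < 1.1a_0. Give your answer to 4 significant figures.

P ≈ 0.3773

The probability is P = ∫ |Ψ|² dx over [0, 1.1a_0].
With A² fixed by ∫|Ψ|² = 1, i.e. A² = (a_0^3/4)^(−1), substitute and integrate.
In terms of u = x/a_0 (A² and the length scale cancel between numerator and denominator), P = [∫_{0}^{1.1} u^2·e^(-2·u) du] / [∫_{0}^{∞} u^2·e^(-2·u) du].
With ∫ u^2·e^(-2·u) du = -(2·u^2 + 2·u + 1)·e^(-2·u)/4 + C, the region integral is 1/4 - 281·e^(-11/5)/200 and the full one is 1/4.
Taking the ratio, P = 0.37729.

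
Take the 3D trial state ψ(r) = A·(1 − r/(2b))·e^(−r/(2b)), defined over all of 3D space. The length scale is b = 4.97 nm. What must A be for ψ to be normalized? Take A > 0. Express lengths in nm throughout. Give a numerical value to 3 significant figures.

Normalization requires ∫|ψ|² 4πr² dr = 1, integrated from 0 to ∞.
(Spherical symmetry: dV = 4πr² dr.)
The integral (without the A² prefactor) comes out to 8·π·b^3.
So A² = (8·π·b^3)^(−1).
Substituting b = 4.97 gives A² = 0.0003241, so A = 0.01800.

A ≈ 0.0180 nm^(-3/2)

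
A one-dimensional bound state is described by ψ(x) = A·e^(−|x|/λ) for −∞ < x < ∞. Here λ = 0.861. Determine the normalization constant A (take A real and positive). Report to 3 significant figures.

A ≈ 1.08

The normalization condition is ∫|ψ|² dx = 1 from −∞ to ∞.
Carrying out the integral gives A² · λ.
With λ = 0.861: A² = 1.161 and A = 1.078.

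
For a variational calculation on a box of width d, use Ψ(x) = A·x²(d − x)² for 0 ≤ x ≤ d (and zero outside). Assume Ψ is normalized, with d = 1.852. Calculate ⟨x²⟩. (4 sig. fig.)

⟨x^2⟩ ≈ 0.9354

⟨x²⟩ = ∫ x^2 |Ψ|² dx over the full domain.
Expanding the polynomial and integrating term by term, evaluating both integrals, ⟨x²⟩ = 3·d^2/11.
With d = 1.852, ⟨x^2⟩ = 0.93543.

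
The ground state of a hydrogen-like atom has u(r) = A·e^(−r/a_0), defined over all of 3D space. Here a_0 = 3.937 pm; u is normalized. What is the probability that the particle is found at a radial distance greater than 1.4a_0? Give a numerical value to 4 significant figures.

Integrate the radial probability density 4πr²|u|² over r > 1.4a_0.
A² is fixed by ∫₀^∞ 4πr²|u|² dr = 1, i.e. A² = (π·a_0^3)^(−1).
Substituting t = r/a_0, A², 4π and the length scale all cancel in the ratio: P = ∫_{1.4}^{∞} t^2·e^(-2·t) dt / ∫_{0}^{∞} t^2·e^(-2·t) dt.
With ∫ t^2·e^(-2·t) dt = -(2·t^2 + 2·t + 1)·e^(-2·t)/4 + C, the region integral is 193·e^(-14/5)/100 and the full one is 1/4.
The region integral divided by the full integral gives P = 0.46945.

P ≈ 0.4695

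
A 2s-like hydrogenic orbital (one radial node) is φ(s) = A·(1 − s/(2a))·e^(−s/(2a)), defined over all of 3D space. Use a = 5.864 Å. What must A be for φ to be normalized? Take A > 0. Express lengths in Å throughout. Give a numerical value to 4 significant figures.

A ≈ 0.01405 Å^(-3/2)

We need A² ∫|f|² 4πs² ds = 1, taking the integral from 0 to ∞.
In 3D with spherical symmetry the volume element is 4πs² ds.
Using ∫₀^∞ sⁿ e^(−αs) ds = n!/αⁿ⁺¹, ∫|φ|² 4πs² ds = A²·(8·π·a^3).
Substituting a = 5.864 gives A² = 0.00019732, so A = 0.014047.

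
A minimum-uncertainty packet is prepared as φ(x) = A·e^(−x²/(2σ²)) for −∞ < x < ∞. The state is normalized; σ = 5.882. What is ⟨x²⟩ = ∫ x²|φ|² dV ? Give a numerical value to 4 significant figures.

⟨x^2⟩ ≈ 17.30

By definition ⟨x²⟩ = ∫ x^2 |φ(x)|² dx.
With ∫_{−∞}^{∞} x^(2m) e^(−αx²) dx = (2m−1)!!·√π / (2^m α^(m+1/2)), the ratio of the moment integral to the normalization integral gives ⟨x²⟩ = σ^2/2.
With σ = 5.882, ⟨x^2⟩ = 17.299.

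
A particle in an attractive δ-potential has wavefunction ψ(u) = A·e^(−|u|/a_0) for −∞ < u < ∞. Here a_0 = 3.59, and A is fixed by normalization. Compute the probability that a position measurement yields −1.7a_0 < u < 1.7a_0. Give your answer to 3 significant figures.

P ≈ 0.967

The probability is P = ∫ |ψ|² du over [−1.7a_0, 1.7a_0].
The normalization integral ∫|ψ|²du over the whole domain equals a_0·A², and A² cancels in the ratio.
Both integrals are even about u = 0, so only the u ≥ 0 halves are needed (the factors of 2 cancel). Substituting t = u/a_0, A² and the length scale cancel in the ratio: P = ∫_{0}^{1.7} e^(-2·t) dt / ∫_{0}^{∞} e^(-2·t) dt.
With ∫ e^(-2·t) dt = -e^(-2·t)/2 + C, the region integral is 1/2 - e^(-17/5)/2 and the full one is 1/2.
This works out to P = 0.9666.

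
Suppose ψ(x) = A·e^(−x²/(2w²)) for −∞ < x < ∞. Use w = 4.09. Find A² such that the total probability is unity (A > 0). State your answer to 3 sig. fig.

Require ∫ |ψ|² dx = 1 over the whole domain.
Differentiating ∫e^(−αx²) dx = √(π/α) under α to get the higher moments, carrying out the integral gives A² · √(π)·w.
Plugging in w = 4.09 yields A = 0.3714.

A^2 ≈ 0.138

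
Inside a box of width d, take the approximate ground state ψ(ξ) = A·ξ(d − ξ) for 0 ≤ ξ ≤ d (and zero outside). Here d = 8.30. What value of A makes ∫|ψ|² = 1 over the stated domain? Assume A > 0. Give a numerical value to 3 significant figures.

The normalization condition is ∫|ψ|² dξ = 1 from 0 to d.
Expanding the polynomial and integrating term by term, the integral (without the A² prefactor) comes out to d^5/30.
Hence A² = 1/[d^5/30].
Plugging in d = 8.30 yields A = 0.02760.

A ≈ 0.0276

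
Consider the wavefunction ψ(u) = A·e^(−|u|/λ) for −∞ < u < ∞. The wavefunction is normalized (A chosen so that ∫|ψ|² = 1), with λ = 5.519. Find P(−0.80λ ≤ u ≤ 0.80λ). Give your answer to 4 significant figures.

P ≈ 0.7981

P = ∫_{−0.80λ}^{0.80λ} |ψ(u)|² du.
The normalization integral ∫|ψ|²du over the whole domain equals λ·A², and A² cancels in the ratio.
By symmetry take twice the u ≥ 0 contribution in numerator and denominator; the 2's cancel. Substituting t = u/λ, A² and the length scale cancel in the ratio: P = ∫_{0}^{0.80} e^(-2·t) dt / ∫_{0}^{∞} e^(-2·t) dt.
Using ∫ e^(-2·t) dt = -e^(-2·t)/2, the numerator is 1/2 - e^(-8/5)/2 and the denominator is 1/2.
Taking the ratio, P = 0.79810.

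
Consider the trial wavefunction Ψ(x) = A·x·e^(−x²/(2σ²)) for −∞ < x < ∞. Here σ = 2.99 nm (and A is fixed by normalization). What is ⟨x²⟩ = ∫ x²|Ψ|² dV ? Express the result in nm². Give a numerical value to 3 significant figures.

The expectation value is the |Ψ|²-weighted average of x^2: ∫ x^2|Ψ|² dx.
Differentiating ∫e^(−αx²) dx = √(π/α) under α to get the higher moments, the ratio of the moment integral to the normalization integral gives ⟨x²⟩ = 3·σ^2/2.
With σ = 2.99, ⟨x^2⟩ = 13.41.

⟨x^2⟩ ≈ 13.4 nm^2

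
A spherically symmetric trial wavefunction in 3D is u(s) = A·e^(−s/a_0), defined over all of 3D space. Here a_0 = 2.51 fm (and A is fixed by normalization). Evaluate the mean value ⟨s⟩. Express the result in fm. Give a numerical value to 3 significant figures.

⟨s⟩ ≈ 3.77 fm

By definition ⟨s⟩ = ∫ s |u(s)|² 4πs² ds.
Since the A² factors cancel between numerator and denominator, ⟨s⟩ = 3·a_0/2.
With a_0 = 2.51, ⟨s⟩ = 3.765.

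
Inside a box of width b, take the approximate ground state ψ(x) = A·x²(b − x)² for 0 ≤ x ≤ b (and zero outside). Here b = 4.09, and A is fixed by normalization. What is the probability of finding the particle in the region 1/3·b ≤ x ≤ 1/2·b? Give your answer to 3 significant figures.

P ≈ 0.355

|ψ|² is the probability density, so P = ∫_{1/3·b}^{1/2·b} |ψ|² dx.
The normalization integral ∫|ψ|²dx over the whole domain equals b^9/630·A², and A² cancels in the ratio.
Substituting u = x/b, A² and the length scale cancel in the ratio: P = ∫_{1/3}^{1/2} u^4·(1 - u)^4 du / ∫_{0}^{1} u^4·(1 - u)^4 du.
Using ∫ u^4·(1 - u)^4 du = u^5·(70·u^4 - 315·u^3 + 540·u^2 - 420·u + 126)/630, the numerator is ≈ 0.00056374 and the denominator is 1/630.
The result is P = 0.3552.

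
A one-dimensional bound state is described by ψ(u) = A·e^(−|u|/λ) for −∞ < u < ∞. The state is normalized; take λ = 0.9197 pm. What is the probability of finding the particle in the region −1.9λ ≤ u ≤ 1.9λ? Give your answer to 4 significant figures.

P = ∫_{−1.9λ}^{1.9λ} |ψ(u)|² du.
Since A² = 1/(λ), this is the region integral divided by the full normalization integral.
By symmetry take twice the u ≥ 0 contribution in numerator and denominator; the 2's cancel. Let t = u/λ; then A² and the length scale cancel, so P = ∫_{0}^{1.9} e^(-2·t) dt ÷ ∫_{0}^{∞} e^(-2·t) dt.
An antiderivative of e^(-2·t) is -e^(-2·t)/2; evaluating from 0 to 1.9 gives 1/2 - e^(-19/5)/2, while the full integral is 1/2.
Taking the ratio, P = 0.97763.

P ≈ 0.9776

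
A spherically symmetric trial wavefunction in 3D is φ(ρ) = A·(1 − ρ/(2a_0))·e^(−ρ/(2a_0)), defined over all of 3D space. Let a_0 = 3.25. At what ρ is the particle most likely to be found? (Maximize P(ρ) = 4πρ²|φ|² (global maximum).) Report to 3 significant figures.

ρ ≈ 17.0

Differentiate P(ρ) = 4πρ²|φ|² with respect to ρ and set to zero.
This gives ρ = a_0·(√(5) + 3).
With a_0 = 3.25, the most probable radial distance is 17.02.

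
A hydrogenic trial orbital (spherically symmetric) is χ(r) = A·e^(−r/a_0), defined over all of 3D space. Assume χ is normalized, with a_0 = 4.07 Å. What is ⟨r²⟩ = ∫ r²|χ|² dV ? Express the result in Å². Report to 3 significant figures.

By definition ⟨r²⟩ = ∫ r^2 |χ(r)|² 4πr² dr.
Using ∫₀^∞ rⁿ e^(−αr) dr = n!/αⁿ⁺¹, since the A² factors cancel between numerator and denominator, ⟨r²⟩ = 3·a_0^2.
With a_0 = 4.07, ⟨r^2⟩ = 49.69.

⟨r^2⟩ ≈ 49.7 Å^2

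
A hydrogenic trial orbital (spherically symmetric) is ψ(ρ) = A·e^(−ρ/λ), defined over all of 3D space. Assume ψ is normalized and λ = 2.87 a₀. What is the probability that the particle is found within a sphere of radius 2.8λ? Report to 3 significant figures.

P ≈ 0.918

Integrate the radial probability density 4πρ²|ψ|² over ρ ≤ 2.8λ.
The full normalization integral is A²·[π·λ^3] = 1, fixing A².
In terms of u = ρ/λ (A², 4π and the length scale all cancel between numerator and denominator), P = [∫_{0}^{2.8} u^2·e^(-2·u) du] / [∫_{0}^{∞} u^2·e^(-2·u) du].
An antiderivative of u^2·e^(-2·u) is -(2·u^2 + 2·u + 1)·e^(-2·u)/4; evaluating from 0 to 2.8 gives 1/4 - 557·e^(-28/5)/100, while the full integral is 1/4.
The region integral divided by the full integral gives P = 0.9176.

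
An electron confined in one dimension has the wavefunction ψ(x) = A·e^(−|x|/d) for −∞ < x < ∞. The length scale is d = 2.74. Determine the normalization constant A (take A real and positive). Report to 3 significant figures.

A ≈ 0.604

Normalization requires ∫|ψ|² dx = 1, integrated from −∞ to ∞.
Carrying out the integral gives A² · d.
Hence A² = 1/[d].
With d = 2.74: A² = 0.3650 and A = 0.6041.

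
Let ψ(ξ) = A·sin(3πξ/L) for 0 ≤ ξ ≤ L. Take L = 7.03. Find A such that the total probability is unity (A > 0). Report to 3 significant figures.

A ≈ 0.533

Require ∫ |ψ|² dξ = 1 over the whole domain.
With ψ = A·sin(3πξ/L), the integral evaluates to A²·[L/2].
Setting this equal to 1 gives A² = 1/(L/2).
Substituting L = 7.03 gives A² = 0.2845, so A = 0.5334.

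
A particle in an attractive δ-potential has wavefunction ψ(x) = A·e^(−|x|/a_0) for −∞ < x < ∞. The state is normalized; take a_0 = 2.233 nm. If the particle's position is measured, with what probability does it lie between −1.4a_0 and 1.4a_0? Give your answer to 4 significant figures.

P = ∫_{−1.4a_0}^{1.4a_0} |ψ(x)|² dx.
Since A² = 1/(a_0), this is the region integral divided by the full normalization integral.
Both integrals are even about x = 0, so only the x ≥ 0 halves are needed (the factors of 2 cancel). In terms of u = x/a_0 (A² and the length scale cancel between numerator and denominator), P = [∫_{0}^{1.4} e^(-2·u) du] / [∫_{0}^{∞} e^(-2·u) du].
Using ∫ e^(-2·u) du = -e^(-2·u)/2, the numerator is 1/2 - e^(-14/5)/2 and the denominator is 1/2.
This works out to P = 0.93919.

P ≈ 0.9392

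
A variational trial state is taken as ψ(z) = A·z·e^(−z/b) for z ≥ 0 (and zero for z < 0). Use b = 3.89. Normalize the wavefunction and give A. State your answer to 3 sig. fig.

Normalization requires ∫|ψ|² dz = 1, integrated from 0 to ∞.
With ∫₀^∞ z^2 e^(−αz) dz = 2!/α^3, the integral (without the A² prefactor) comes out to b^3/4.
So A² = (b^3/4)^(−1).
With b = 3.89: A² = 0.06795 and A = 0.2607.

A ≈ 0.261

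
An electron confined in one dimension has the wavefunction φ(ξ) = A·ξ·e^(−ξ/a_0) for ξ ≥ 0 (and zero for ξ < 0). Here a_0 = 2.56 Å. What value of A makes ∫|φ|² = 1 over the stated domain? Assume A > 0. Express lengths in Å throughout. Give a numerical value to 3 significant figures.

A ≈ 0.488 Å^(-3/2)

The normalization condition is ∫|φ|² dξ = 1 from 0 to ∞.
∫|φ|² dξ = A²·(a_0^3/4).
Setting this equal to 1 gives A² = 1/(a_0^3/4).
With a_0 = 2.56: A² = 0.2384 and A = 0.4883.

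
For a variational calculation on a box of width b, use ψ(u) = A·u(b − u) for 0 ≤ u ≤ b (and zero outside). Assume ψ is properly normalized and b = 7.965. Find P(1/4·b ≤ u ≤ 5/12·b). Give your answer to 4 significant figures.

P ≈ 0.2431

|ψ|² is the probability density, so P = ∫_{1/4·b}^{5/12·b} |ψ|² du.
Since A² = 1/(b^5/30), this is the region integral divided by the full normalization integral.
Substituting t = u/b, A² and the length scale cancel in the ratio: P = ∫_{1/4}^{5/12} t^2·(1 - t)^2 dt / ∫_{0}^{1} t^2·(1 - t)^2 dt.
An antiderivative of t^2·(1 - t)^2 is t^3·(6·t^2 - 15·t + 10)/30; evaluating from 1/4 to 5/12 gives ≈ 0.00810346, while the full integral is 1/30.
The result is P = 0.24310.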